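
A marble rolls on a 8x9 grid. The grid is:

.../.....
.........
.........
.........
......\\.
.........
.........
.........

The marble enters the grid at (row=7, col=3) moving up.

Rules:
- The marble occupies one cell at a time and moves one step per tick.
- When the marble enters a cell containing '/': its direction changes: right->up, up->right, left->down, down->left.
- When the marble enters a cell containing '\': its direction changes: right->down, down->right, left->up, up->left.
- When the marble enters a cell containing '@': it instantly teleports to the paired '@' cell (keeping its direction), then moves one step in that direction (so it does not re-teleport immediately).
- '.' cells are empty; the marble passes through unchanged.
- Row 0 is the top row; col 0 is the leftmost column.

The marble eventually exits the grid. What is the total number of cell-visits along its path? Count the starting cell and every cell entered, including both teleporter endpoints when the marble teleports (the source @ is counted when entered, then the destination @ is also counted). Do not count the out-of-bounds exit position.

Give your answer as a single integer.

Answer: 13

Derivation:
Step 1: enter (7,3), '.' pass, move up to (6,3)
Step 2: enter (6,3), '.' pass, move up to (5,3)
Step 3: enter (5,3), '.' pass, move up to (4,3)
Step 4: enter (4,3), '.' pass, move up to (3,3)
Step 5: enter (3,3), '.' pass, move up to (2,3)
Step 6: enter (2,3), '.' pass, move up to (1,3)
Step 7: enter (1,3), '.' pass, move up to (0,3)
Step 8: enter (0,3), '/' deflects up->right, move right to (0,4)
Step 9: enter (0,4), '.' pass, move right to (0,5)
Step 10: enter (0,5), '.' pass, move right to (0,6)
Step 11: enter (0,6), '.' pass, move right to (0,7)
Step 12: enter (0,7), '.' pass, move right to (0,8)
Step 13: enter (0,8), '.' pass, move right to (0,9)
Step 14: at (0,9) — EXIT via right edge, pos 0
Path length (cell visits): 13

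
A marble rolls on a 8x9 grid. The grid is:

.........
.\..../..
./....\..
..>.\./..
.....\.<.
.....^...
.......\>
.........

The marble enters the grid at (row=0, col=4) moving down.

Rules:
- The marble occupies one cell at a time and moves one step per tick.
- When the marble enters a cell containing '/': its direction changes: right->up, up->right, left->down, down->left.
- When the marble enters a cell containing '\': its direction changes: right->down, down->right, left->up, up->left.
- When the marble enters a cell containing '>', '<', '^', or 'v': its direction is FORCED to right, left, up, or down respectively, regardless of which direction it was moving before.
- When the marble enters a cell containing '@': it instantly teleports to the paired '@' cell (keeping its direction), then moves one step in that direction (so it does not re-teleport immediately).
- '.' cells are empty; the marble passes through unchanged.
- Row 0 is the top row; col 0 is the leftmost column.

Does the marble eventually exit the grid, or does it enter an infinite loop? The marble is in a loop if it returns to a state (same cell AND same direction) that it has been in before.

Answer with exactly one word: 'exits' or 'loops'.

Step 1: enter (0,4), '.' pass, move down to (1,4)
Step 2: enter (1,4), '.' pass, move down to (2,4)
Step 3: enter (2,4), '.' pass, move down to (3,4)
Step 4: enter (3,4), '\' deflects down->right, move right to (3,5)
Step 5: enter (3,5), '.' pass, move right to (3,6)
Step 6: enter (3,6), '/' deflects right->up, move up to (2,6)
Step 7: enter (2,6), '\' deflects up->left, move left to (2,5)
Step 8: enter (2,5), '.' pass, move left to (2,4)
Step 9: enter (2,4), '.' pass, move left to (2,3)
Step 10: enter (2,3), '.' pass, move left to (2,2)
Step 11: enter (2,2), '.' pass, move left to (2,1)
Step 12: enter (2,1), '/' deflects left->down, move down to (3,1)
Step 13: enter (3,1), '.' pass, move down to (4,1)
Step 14: enter (4,1), '.' pass, move down to (5,1)
Step 15: enter (5,1), '.' pass, move down to (6,1)
Step 16: enter (6,1), '.' pass, move down to (7,1)
Step 17: enter (7,1), '.' pass, move down to (8,1)
Step 18: at (8,1) — EXIT via bottom edge, pos 1

Answer: exits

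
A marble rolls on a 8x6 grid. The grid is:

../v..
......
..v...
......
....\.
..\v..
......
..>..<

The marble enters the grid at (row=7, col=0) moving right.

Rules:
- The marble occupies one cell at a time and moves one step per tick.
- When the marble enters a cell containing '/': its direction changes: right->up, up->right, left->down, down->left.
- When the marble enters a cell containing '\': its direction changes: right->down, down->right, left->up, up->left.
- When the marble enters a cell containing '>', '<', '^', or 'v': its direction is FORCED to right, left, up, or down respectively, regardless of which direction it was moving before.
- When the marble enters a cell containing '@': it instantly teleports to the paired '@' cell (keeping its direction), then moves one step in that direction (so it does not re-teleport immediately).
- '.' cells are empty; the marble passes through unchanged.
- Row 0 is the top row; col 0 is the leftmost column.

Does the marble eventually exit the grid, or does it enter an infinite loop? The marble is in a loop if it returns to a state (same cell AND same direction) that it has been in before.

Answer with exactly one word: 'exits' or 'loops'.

Step 1: enter (7,0), '.' pass, move right to (7,1)
Step 2: enter (7,1), '.' pass, move right to (7,2)
Step 3: enter (7,2), '>' forces right->right, move right to (7,3)
Step 4: enter (7,3), '.' pass, move right to (7,4)
Step 5: enter (7,4), '.' pass, move right to (7,5)
Step 6: enter (7,5), '<' forces right->left, move left to (7,4)
Step 7: enter (7,4), '.' pass, move left to (7,3)
Step 8: enter (7,3), '.' pass, move left to (7,2)
Step 9: enter (7,2), '>' forces left->right, move right to (7,3)
Step 10: at (7,3) dir=right — LOOP DETECTED (seen before)

Answer: loops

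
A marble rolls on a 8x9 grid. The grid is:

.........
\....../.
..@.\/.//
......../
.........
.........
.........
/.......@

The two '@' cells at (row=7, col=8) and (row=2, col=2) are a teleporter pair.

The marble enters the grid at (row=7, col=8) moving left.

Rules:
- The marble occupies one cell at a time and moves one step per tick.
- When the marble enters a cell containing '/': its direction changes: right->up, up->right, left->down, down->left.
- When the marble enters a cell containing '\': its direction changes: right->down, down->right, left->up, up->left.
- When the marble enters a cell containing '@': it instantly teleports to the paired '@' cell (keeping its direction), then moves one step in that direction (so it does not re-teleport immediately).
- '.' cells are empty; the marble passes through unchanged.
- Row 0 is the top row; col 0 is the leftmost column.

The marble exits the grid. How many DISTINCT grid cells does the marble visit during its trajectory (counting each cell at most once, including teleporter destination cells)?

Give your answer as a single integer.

Answer: 4

Derivation:
Step 1: enter (7,8), '@' teleport (7,8)->(2,2), also enter (2,2), move left to (2,1)
Step 2: enter (2,1), '.' pass, move left to (2,0)
Step 3: enter (2,0), '.' pass, move left to (2,-1)
Step 4: at (2,-1) — EXIT via left edge, pos 2
Distinct cells visited: 4 (path length 4)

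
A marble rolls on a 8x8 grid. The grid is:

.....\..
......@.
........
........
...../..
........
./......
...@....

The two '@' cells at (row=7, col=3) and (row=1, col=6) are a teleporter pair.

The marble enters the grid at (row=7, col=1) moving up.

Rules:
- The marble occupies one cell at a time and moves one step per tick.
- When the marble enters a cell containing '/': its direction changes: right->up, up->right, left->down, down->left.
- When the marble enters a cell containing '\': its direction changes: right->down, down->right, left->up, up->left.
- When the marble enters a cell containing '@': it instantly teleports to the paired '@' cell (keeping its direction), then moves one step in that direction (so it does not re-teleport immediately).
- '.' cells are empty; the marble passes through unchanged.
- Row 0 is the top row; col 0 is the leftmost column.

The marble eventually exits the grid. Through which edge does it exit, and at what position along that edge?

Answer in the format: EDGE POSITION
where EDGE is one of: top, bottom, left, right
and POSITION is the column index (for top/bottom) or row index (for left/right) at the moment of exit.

Answer: right 6

Derivation:
Step 1: enter (7,1), '.' pass, move up to (6,1)
Step 2: enter (6,1), '/' deflects up->right, move right to (6,2)
Step 3: enter (6,2), '.' pass, move right to (6,3)
Step 4: enter (6,3), '.' pass, move right to (6,4)
Step 5: enter (6,4), '.' pass, move right to (6,5)
Step 6: enter (6,5), '.' pass, move right to (6,6)
Step 7: enter (6,6), '.' pass, move right to (6,7)
Step 8: enter (6,7), '.' pass, move right to (6,8)
Step 9: at (6,8) — EXIT via right edge, pos 6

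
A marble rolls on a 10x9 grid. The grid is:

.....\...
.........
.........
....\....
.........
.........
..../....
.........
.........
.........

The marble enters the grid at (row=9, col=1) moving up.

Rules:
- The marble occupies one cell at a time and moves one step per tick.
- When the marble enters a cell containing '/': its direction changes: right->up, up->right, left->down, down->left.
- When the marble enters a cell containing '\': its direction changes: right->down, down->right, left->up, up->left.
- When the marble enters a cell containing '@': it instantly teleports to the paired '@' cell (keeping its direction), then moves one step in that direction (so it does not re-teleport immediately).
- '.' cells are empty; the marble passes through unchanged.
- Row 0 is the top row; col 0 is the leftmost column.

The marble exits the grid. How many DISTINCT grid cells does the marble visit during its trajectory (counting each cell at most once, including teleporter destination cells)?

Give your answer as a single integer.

Step 1: enter (9,1), '.' pass, move up to (8,1)
Step 2: enter (8,1), '.' pass, move up to (7,1)
Step 3: enter (7,1), '.' pass, move up to (6,1)
Step 4: enter (6,1), '.' pass, move up to (5,1)
Step 5: enter (5,1), '.' pass, move up to (4,1)
Step 6: enter (4,1), '.' pass, move up to (3,1)
Step 7: enter (3,1), '.' pass, move up to (2,1)
Step 8: enter (2,1), '.' pass, move up to (1,1)
Step 9: enter (1,1), '.' pass, move up to (0,1)
Step 10: enter (0,1), '.' pass, move up to (-1,1)
Step 11: at (-1,1) — EXIT via top edge, pos 1
Distinct cells visited: 10 (path length 10)

Answer: 10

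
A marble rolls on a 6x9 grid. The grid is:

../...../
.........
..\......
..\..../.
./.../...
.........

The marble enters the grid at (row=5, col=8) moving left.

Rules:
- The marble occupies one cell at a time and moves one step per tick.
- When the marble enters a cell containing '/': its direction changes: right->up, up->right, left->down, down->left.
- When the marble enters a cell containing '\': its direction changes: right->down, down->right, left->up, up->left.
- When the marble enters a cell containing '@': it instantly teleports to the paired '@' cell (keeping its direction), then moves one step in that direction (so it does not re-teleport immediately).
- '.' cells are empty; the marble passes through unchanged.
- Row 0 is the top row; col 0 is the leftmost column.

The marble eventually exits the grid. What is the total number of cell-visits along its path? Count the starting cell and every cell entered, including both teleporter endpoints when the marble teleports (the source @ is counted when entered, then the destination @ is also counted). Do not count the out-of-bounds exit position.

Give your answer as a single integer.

Answer: 9

Derivation:
Step 1: enter (5,8), '.' pass, move left to (5,7)
Step 2: enter (5,7), '.' pass, move left to (5,6)
Step 3: enter (5,6), '.' pass, move left to (5,5)
Step 4: enter (5,5), '.' pass, move left to (5,4)
Step 5: enter (5,4), '.' pass, move left to (5,3)
Step 6: enter (5,3), '.' pass, move left to (5,2)
Step 7: enter (5,2), '.' pass, move left to (5,1)
Step 8: enter (5,1), '.' pass, move left to (5,0)
Step 9: enter (5,0), '.' pass, move left to (5,-1)
Step 10: at (5,-1) — EXIT via left edge, pos 5
Path length (cell visits): 9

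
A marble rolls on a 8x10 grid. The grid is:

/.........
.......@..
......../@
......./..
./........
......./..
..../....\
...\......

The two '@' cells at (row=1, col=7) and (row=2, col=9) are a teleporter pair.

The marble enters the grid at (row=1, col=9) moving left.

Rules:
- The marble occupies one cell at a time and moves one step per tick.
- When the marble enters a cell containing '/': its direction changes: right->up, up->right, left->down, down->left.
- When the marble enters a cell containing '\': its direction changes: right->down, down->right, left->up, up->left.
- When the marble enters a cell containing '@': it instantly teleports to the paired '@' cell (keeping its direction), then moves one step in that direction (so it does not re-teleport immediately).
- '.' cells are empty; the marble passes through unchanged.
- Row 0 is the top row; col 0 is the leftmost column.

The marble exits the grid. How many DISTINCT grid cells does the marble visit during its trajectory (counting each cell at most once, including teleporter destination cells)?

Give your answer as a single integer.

Step 1: enter (1,9), '.' pass, move left to (1,8)
Step 2: enter (1,8), '.' pass, move left to (1,7)
Step 3: enter (1,7), '@' teleport (1,7)->(2,9), also enter (2,9), move left to (2,8)
Step 4: enter (2,8), '/' deflects left->down, move down to (3,8)
Step 5: enter (3,8), '.' pass, move down to (4,8)
Step 6: enter (4,8), '.' pass, move down to (5,8)
Step 7: enter (5,8), '.' pass, move down to (6,8)
Step 8: enter (6,8), '.' pass, move down to (7,8)
Step 9: enter (7,8), '.' pass, move down to (8,8)
Step 10: at (8,8) — EXIT via bottom edge, pos 8
Distinct cells visited: 10 (path length 10)

Answer: 10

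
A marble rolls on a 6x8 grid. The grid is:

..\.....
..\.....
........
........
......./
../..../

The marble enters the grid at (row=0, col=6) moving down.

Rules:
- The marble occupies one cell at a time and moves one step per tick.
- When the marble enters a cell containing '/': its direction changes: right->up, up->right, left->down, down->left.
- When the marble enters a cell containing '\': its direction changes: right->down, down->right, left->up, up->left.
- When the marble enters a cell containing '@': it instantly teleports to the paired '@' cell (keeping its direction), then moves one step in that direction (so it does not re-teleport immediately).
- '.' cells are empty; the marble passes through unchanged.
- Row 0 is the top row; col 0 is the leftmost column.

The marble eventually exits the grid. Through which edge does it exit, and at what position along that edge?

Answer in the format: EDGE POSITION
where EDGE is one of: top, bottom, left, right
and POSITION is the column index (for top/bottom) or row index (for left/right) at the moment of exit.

Answer: bottom 6

Derivation:
Step 1: enter (0,6), '.' pass, move down to (1,6)
Step 2: enter (1,6), '.' pass, move down to (2,6)
Step 3: enter (2,6), '.' pass, move down to (3,6)
Step 4: enter (3,6), '.' pass, move down to (4,6)
Step 5: enter (4,6), '.' pass, move down to (5,6)
Step 6: enter (5,6), '.' pass, move down to (6,6)
Step 7: at (6,6) — EXIT via bottom edge, pos 6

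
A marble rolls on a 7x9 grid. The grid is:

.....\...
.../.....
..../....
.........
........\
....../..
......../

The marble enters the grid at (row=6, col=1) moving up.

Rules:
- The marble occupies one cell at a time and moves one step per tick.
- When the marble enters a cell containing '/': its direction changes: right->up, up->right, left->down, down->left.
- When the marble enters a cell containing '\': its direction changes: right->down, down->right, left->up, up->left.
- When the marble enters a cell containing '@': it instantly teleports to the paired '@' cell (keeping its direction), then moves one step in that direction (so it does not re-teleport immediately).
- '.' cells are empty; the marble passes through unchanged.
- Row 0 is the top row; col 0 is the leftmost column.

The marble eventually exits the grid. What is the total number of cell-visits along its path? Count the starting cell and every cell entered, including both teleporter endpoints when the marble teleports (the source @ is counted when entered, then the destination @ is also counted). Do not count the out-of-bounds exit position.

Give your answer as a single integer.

Answer: 7

Derivation:
Step 1: enter (6,1), '.' pass, move up to (5,1)
Step 2: enter (5,1), '.' pass, move up to (4,1)
Step 3: enter (4,1), '.' pass, move up to (3,1)
Step 4: enter (3,1), '.' pass, move up to (2,1)
Step 5: enter (2,1), '.' pass, move up to (1,1)
Step 6: enter (1,1), '.' pass, move up to (0,1)
Step 7: enter (0,1), '.' pass, move up to (-1,1)
Step 8: at (-1,1) — EXIT via top edge, pos 1
Path length (cell visits): 7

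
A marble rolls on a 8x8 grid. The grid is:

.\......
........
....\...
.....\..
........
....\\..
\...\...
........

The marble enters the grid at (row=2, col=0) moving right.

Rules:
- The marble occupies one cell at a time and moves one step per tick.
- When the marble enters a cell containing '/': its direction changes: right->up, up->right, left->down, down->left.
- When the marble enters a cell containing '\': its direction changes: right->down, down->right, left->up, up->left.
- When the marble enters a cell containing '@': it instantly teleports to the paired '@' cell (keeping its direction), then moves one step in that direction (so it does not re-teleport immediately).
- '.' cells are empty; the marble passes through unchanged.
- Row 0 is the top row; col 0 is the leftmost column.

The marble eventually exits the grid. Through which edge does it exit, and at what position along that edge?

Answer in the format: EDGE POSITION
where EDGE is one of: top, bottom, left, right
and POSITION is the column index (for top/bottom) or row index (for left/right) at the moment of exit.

Answer: bottom 5

Derivation:
Step 1: enter (2,0), '.' pass, move right to (2,1)
Step 2: enter (2,1), '.' pass, move right to (2,2)
Step 3: enter (2,2), '.' pass, move right to (2,3)
Step 4: enter (2,3), '.' pass, move right to (2,4)
Step 5: enter (2,4), '\' deflects right->down, move down to (3,4)
Step 6: enter (3,4), '.' pass, move down to (4,4)
Step 7: enter (4,4), '.' pass, move down to (5,4)
Step 8: enter (5,4), '\' deflects down->right, move right to (5,5)
Step 9: enter (5,5), '\' deflects right->down, move down to (6,5)
Step 10: enter (6,5), '.' pass, move down to (7,5)
Step 11: enter (7,5), '.' pass, move down to (8,5)
Step 12: at (8,5) — EXIT via bottom edge, pos 5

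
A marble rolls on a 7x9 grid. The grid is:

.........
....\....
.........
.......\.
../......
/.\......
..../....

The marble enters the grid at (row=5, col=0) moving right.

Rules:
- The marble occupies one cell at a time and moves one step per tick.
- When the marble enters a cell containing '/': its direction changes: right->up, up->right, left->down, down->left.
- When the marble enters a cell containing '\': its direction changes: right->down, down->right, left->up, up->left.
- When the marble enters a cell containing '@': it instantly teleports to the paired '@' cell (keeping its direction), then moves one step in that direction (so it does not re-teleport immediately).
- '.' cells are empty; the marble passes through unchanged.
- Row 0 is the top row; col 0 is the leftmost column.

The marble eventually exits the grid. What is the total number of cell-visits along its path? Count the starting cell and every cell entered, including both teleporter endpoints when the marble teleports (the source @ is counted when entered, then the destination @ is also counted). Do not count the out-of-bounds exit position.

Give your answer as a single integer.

Answer: 6

Derivation:
Step 1: enter (5,0), '/' deflects right->up, move up to (4,0)
Step 2: enter (4,0), '.' pass, move up to (3,0)
Step 3: enter (3,0), '.' pass, move up to (2,0)
Step 4: enter (2,0), '.' pass, move up to (1,0)
Step 5: enter (1,0), '.' pass, move up to (0,0)
Step 6: enter (0,0), '.' pass, move up to (-1,0)
Step 7: at (-1,0) — EXIT via top edge, pos 0
Path length (cell visits): 6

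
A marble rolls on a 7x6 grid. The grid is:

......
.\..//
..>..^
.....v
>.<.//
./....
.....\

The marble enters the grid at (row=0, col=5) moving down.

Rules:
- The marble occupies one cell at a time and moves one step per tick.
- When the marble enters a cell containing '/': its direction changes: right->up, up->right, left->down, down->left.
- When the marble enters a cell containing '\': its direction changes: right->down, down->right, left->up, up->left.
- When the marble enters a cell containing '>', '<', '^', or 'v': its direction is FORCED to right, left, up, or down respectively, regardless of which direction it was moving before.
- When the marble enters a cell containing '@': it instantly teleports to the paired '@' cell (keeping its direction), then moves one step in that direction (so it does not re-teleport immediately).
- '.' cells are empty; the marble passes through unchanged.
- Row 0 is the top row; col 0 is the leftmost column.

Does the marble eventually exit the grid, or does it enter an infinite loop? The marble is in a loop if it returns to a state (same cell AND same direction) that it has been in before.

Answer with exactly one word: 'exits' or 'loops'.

Answer: loops

Derivation:
Step 1: enter (0,5), '.' pass, move down to (1,5)
Step 2: enter (1,5), '/' deflects down->left, move left to (1,4)
Step 3: enter (1,4), '/' deflects left->down, move down to (2,4)
Step 4: enter (2,4), '.' pass, move down to (3,4)
Step 5: enter (3,4), '.' pass, move down to (4,4)
Step 6: enter (4,4), '/' deflects down->left, move left to (4,3)
Step 7: enter (4,3), '.' pass, move left to (4,2)
Step 8: enter (4,2), '<' forces left->left, move left to (4,1)
Step 9: enter (4,1), '.' pass, move left to (4,0)
Step 10: enter (4,0), '>' forces left->right, move right to (4,1)
Step 11: enter (4,1), '.' pass, move right to (4,2)
Step 12: enter (4,2), '<' forces right->left, move left to (4,1)
Step 13: at (4,1) dir=left — LOOP DETECTED (seen before)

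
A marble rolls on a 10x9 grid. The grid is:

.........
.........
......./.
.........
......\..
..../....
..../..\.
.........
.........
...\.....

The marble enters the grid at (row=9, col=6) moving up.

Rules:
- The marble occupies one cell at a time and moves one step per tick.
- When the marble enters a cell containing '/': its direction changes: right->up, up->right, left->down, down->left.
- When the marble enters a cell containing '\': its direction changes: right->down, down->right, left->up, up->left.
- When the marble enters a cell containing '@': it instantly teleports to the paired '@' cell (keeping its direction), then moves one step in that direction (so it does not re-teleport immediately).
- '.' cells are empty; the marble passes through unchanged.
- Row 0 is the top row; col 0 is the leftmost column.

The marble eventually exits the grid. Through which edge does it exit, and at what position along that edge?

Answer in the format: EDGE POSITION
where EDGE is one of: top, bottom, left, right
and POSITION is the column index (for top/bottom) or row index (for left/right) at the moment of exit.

Answer: left 4

Derivation:
Step 1: enter (9,6), '.' pass, move up to (8,6)
Step 2: enter (8,6), '.' pass, move up to (7,6)
Step 3: enter (7,6), '.' pass, move up to (6,6)
Step 4: enter (6,6), '.' pass, move up to (5,6)
Step 5: enter (5,6), '.' pass, move up to (4,6)
Step 6: enter (4,6), '\' deflects up->left, move left to (4,5)
Step 7: enter (4,5), '.' pass, move left to (4,4)
Step 8: enter (4,4), '.' pass, move left to (4,3)
Step 9: enter (4,3), '.' pass, move left to (4,2)
Step 10: enter (4,2), '.' pass, move left to (4,1)
Step 11: enter (4,1), '.' pass, move left to (4,0)
Step 12: enter (4,0), '.' pass, move left to (4,-1)
Step 13: at (4,-1) — EXIT via left edge, pos 4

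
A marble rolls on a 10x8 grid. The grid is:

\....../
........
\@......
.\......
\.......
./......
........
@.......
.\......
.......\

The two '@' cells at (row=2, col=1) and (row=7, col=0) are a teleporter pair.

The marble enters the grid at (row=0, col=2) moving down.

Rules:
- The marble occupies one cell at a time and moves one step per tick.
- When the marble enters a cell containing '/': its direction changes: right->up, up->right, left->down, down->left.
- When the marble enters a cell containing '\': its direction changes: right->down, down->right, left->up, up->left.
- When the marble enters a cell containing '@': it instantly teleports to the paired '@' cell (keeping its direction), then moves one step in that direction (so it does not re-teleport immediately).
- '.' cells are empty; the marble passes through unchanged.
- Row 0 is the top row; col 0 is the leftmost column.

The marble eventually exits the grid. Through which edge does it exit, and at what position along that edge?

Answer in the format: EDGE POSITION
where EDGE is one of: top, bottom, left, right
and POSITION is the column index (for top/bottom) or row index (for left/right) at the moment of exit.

Answer: bottom 2

Derivation:
Step 1: enter (0,2), '.' pass, move down to (1,2)
Step 2: enter (1,2), '.' pass, move down to (2,2)
Step 3: enter (2,2), '.' pass, move down to (3,2)
Step 4: enter (3,2), '.' pass, move down to (4,2)
Step 5: enter (4,2), '.' pass, move down to (5,2)
Step 6: enter (5,2), '.' pass, move down to (6,2)
Step 7: enter (6,2), '.' pass, move down to (7,2)
Step 8: enter (7,2), '.' pass, move down to (8,2)
Step 9: enter (8,2), '.' pass, move down to (9,2)
Step 10: enter (9,2), '.' pass, move down to (10,2)
Step 11: at (10,2) — EXIT via bottom edge, pos 2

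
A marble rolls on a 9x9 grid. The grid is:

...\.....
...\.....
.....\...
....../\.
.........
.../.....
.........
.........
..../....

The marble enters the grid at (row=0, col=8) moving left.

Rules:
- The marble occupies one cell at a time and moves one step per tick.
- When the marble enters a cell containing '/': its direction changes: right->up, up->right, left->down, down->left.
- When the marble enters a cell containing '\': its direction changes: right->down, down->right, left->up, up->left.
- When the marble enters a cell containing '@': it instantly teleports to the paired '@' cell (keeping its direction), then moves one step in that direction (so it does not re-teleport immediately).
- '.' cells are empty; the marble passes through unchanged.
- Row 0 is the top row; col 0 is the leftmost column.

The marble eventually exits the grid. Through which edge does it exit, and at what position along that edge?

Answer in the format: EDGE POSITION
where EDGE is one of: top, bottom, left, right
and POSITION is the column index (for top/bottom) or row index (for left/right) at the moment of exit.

Answer: top 3

Derivation:
Step 1: enter (0,8), '.' pass, move left to (0,7)
Step 2: enter (0,7), '.' pass, move left to (0,6)
Step 3: enter (0,6), '.' pass, move left to (0,5)
Step 4: enter (0,5), '.' pass, move left to (0,4)
Step 5: enter (0,4), '.' pass, move left to (0,3)
Step 6: enter (0,3), '\' deflects left->up, move up to (-1,3)
Step 7: at (-1,3) — EXIT via top edge, pos 3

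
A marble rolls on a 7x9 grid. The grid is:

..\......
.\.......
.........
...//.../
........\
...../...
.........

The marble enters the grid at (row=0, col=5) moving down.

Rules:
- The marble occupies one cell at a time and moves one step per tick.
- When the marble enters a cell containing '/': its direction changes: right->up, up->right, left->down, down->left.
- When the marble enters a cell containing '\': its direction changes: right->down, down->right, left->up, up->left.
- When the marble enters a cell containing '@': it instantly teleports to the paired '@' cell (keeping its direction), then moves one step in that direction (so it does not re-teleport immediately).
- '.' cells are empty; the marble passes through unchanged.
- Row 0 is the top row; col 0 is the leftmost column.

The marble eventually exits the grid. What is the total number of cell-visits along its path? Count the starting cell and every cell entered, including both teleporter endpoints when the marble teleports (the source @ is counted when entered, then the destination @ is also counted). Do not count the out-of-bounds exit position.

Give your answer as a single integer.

Answer: 11

Derivation:
Step 1: enter (0,5), '.' pass, move down to (1,5)
Step 2: enter (1,5), '.' pass, move down to (2,5)
Step 3: enter (2,5), '.' pass, move down to (3,5)
Step 4: enter (3,5), '.' pass, move down to (4,5)
Step 5: enter (4,5), '.' pass, move down to (5,5)
Step 6: enter (5,5), '/' deflects down->left, move left to (5,4)
Step 7: enter (5,4), '.' pass, move left to (5,3)
Step 8: enter (5,3), '.' pass, move left to (5,2)
Step 9: enter (5,2), '.' pass, move left to (5,1)
Step 10: enter (5,1), '.' pass, move left to (5,0)
Step 11: enter (5,0), '.' pass, move left to (5,-1)
Step 12: at (5,-1) — EXIT via left edge, pos 5
Path length (cell visits): 11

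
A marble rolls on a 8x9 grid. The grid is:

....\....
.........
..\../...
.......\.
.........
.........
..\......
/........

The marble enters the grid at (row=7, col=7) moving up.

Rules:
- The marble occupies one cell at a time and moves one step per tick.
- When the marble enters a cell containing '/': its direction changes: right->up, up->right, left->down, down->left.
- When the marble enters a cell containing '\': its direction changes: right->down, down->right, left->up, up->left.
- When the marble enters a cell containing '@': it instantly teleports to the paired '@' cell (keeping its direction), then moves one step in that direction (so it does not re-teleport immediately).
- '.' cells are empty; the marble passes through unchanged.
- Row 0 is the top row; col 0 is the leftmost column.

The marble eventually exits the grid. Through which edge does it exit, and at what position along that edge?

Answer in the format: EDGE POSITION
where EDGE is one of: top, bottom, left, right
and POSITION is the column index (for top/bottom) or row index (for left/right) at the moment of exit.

Step 1: enter (7,7), '.' pass, move up to (6,7)
Step 2: enter (6,7), '.' pass, move up to (5,7)
Step 3: enter (5,7), '.' pass, move up to (4,7)
Step 4: enter (4,7), '.' pass, move up to (3,7)
Step 5: enter (3,7), '\' deflects up->left, move left to (3,6)
Step 6: enter (3,6), '.' pass, move left to (3,5)
Step 7: enter (3,5), '.' pass, move left to (3,4)
Step 8: enter (3,4), '.' pass, move left to (3,3)
Step 9: enter (3,3), '.' pass, move left to (3,2)
Step 10: enter (3,2), '.' pass, move left to (3,1)
Step 11: enter (3,1), '.' pass, move left to (3,0)
Step 12: enter (3,0), '.' pass, move left to (3,-1)
Step 13: at (3,-1) — EXIT via left edge, pos 3

Answer: left 3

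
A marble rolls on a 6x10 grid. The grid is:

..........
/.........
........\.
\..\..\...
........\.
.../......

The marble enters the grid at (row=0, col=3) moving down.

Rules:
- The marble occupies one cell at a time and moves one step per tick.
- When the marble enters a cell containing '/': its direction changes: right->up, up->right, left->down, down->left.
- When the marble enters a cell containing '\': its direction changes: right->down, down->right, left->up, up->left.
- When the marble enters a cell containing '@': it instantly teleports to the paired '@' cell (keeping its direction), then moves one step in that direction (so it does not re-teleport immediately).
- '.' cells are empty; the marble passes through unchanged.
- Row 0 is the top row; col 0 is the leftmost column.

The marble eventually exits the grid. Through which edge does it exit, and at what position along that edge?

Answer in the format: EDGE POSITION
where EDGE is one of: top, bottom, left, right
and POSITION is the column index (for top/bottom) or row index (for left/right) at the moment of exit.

Answer: bottom 6

Derivation:
Step 1: enter (0,3), '.' pass, move down to (1,3)
Step 2: enter (1,3), '.' pass, move down to (2,3)
Step 3: enter (2,3), '.' pass, move down to (3,3)
Step 4: enter (3,3), '\' deflects down->right, move right to (3,4)
Step 5: enter (3,4), '.' pass, move right to (3,5)
Step 6: enter (3,5), '.' pass, move right to (3,6)
Step 7: enter (3,6), '\' deflects right->down, move down to (4,6)
Step 8: enter (4,6), '.' pass, move down to (5,6)
Step 9: enter (5,6), '.' pass, move down to (6,6)
Step 10: at (6,6) — EXIT via bottom edge, pos 6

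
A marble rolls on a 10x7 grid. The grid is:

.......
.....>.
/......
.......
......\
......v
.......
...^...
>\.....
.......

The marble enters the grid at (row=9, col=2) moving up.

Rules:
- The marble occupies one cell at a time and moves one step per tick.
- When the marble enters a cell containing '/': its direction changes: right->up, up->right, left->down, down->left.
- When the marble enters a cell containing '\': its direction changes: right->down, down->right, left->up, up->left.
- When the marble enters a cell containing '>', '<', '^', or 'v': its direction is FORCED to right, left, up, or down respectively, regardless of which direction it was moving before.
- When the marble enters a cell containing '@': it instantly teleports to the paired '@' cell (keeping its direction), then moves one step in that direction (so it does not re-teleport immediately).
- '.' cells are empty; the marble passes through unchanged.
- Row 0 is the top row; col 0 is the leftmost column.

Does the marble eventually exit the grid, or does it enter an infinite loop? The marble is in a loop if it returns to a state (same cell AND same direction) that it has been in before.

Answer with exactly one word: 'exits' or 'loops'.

Answer: exits

Derivation:
Step 1: enter (9,2), '.' pass, move up to (8,2)
Step 2: enter (8,2), '.' pass, move up to (7,2)
Step 3: enter (7,2), '.' pass, move up to (6,2)
Step 4: enter (6,2), '.' pass, move up to (5,2)
Step 5: enter (5,2), '.' pass, move up to (4,2)
Step 6: enter (4,2), '.' pass, move up to (3,2)
Step 7: enter (3,2), '.' pass, move up to (2,2)
Step 8: enter (2,2), '.' pass, move up to (1,2)
Step 9: enter (1,2), '.' pass, move up to (0,2)
Step 10: enter (0,2), '.' pass, move up to (-1,2)
Step 11: at (-1,2) — EXIT via top edge, pos 2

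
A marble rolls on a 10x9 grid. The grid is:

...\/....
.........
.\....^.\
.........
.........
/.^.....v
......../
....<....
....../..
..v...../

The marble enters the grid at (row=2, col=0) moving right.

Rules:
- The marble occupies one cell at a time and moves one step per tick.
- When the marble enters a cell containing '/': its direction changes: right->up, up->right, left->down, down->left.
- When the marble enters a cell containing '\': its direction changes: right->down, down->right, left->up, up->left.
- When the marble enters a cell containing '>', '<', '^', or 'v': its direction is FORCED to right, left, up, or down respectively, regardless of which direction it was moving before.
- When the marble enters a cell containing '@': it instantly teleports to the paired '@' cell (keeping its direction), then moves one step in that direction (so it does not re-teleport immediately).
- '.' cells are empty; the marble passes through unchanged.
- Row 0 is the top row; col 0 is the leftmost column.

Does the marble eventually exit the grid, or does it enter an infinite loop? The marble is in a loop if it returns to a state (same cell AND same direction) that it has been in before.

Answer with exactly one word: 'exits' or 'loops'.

Answer: exits

Derivation:
Step 1: enter (2,0), '.' pass, move right to (2,1)
Step 2: enter (2,1), '\' deflects right->down, move down to (3,1)
Step 3: enter (3,1), '.' pass, move down to (4,1)
Step 4: enter (4,1), '.' pass, move down to (5,1)
Step 5: enter (5,1), '.' pass, move down to (6,1)
Step 6: enter (6,1), '.' pass, move down to (7,1)
Step 7: enter (7,1), '.' pass, move down to (8,1)
Step 8: enter (8,1), '.' pass, move down to (9,1)
Step 9: enter (9,1), '.' pass, move down to (10,1)
Step 10: at (10,1) — EXIT via bottom edge, pos 1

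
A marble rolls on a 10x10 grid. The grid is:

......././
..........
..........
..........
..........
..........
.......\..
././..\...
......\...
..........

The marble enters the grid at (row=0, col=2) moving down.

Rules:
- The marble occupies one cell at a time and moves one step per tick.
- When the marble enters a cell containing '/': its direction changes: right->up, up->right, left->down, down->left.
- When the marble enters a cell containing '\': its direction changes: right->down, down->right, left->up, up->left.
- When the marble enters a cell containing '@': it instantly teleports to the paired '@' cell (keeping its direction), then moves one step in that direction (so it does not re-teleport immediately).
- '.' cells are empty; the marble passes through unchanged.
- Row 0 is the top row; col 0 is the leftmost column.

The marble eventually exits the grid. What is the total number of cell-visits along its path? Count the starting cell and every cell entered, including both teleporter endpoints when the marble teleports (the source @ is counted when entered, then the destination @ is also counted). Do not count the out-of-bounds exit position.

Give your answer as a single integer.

Answer: 10

Derivation:
Step 1: enter (0,2), '.' pass, move down to (1,2)
Step 2: enter (1,2), '.' pass, move down to (2,2)
Step 3: enter (2,2), '.' pass, move down to (3,2)
Step 4: enter (3,2), '.' pass, move down to (4,2)
Step 5: enter (4,2), '.' pass, move down to (5,2)
Step 6: enter (5,2), '.' pass, move down to (6,2)
Step 7: enter (6,2), '.' pass, move down to (7,2)
Step 8: enter (7,2), '.' pass, move down to (8,2)
Step 9: enter (8,2), '.' pass, move down to (9,2)
Step 10: enter (9,2), '.' pass, move down to (10,2)
Step 11: at (10,2) — EXIT via bottom edge, pos 2
Path length (cell visits): 10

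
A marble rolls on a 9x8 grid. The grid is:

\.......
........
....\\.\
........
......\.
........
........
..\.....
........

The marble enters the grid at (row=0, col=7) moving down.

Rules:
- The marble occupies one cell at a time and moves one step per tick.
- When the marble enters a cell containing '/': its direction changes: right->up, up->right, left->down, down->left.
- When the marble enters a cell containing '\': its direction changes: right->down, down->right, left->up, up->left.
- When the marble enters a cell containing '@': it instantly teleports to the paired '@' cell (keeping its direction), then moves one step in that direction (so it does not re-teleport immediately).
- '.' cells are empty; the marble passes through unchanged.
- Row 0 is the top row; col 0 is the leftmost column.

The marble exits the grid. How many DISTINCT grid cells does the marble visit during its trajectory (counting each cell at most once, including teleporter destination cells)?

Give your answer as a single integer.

Answer: 3

Derivation:
Step 1: enter (0,7), '.' pass, move down to (1,7)
Step 2: enter (1,7), '.' pass, move down to (2,7)
Step 3: enter (2,7), '\' deflects down->right, move right to (2,8)
Step 4: at (2,8) — EXIT via right edge, pos 2
Distinct cells visited: 3 (path length 3)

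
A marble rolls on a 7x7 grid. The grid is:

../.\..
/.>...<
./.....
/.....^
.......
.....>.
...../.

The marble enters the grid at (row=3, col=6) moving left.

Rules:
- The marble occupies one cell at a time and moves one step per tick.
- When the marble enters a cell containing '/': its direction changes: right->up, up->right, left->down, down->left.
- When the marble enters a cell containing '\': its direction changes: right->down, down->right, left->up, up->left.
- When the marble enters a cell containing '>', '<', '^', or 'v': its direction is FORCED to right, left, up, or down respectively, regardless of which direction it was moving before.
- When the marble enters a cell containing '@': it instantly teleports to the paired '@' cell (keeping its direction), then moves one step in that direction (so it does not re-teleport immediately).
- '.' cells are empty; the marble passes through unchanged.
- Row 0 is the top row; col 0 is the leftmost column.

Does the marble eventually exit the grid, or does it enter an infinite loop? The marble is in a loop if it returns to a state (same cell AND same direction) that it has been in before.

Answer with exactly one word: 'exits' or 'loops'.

Step 1: enter (3,6), '^' forces left->up, move up to (2,6)
Step 2: enter (2,6), '.' pass, move up to (1,6)
Step 3: enter (1,6), '<' forces up->left, move left to (1,5)
Step 4: enter (1,5), '.' pass, move left to (1,4)
Step 5: enter (1,4), '.' pass, move left to (1,3)
Step 6: enter (1,3), '.' pass, move left to (1,2)
Step 7: enter (1,2), '>' forces left->right, move right to (1,3)
Step 8: enter (1,3), '.' pass, move right to (1,4)
Step 9: enter (1,4), '.' pass, move right to (1,5)
Step 10: enter (1,5), '.' pass, move right to (1,6)
Step 11: enter (1,6), '<' forces right->left, move left to (1,5)
Step 12: at (1,5) dir=left — LOOP DETECTED (seen before)

Answer: loops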